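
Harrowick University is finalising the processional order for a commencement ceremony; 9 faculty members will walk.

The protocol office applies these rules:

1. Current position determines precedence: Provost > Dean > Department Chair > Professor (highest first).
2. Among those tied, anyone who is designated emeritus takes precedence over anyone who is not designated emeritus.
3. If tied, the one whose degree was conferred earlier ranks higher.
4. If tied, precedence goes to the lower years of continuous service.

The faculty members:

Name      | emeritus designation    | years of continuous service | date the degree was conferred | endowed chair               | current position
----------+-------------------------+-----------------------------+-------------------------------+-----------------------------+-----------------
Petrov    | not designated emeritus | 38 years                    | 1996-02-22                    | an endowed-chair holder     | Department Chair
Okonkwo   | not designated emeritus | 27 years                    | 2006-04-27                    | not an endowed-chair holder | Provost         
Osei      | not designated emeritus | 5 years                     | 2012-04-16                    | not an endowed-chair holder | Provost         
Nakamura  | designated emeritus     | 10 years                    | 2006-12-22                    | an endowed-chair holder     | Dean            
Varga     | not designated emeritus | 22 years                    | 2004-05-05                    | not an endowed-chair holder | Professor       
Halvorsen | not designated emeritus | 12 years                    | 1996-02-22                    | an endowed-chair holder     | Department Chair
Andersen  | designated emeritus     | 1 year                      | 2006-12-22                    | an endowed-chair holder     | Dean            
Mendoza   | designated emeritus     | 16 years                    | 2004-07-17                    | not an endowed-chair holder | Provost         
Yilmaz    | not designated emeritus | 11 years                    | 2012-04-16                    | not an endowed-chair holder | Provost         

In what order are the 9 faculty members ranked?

Mendoza, Okonkwo, Osei, Yilmaz, Andersen, Nakamura, Halvorsen, Petrov, Varga

By current position: Mendoza, Okonkwo, Osei and Yilmaz (Provost); then Andersen and Nakamura (Dean); then Halvorsen and Petrov (Department Chair); then Varga (Professor).
Among Mendoza, Okonkwo, Osei and Yilmaz, designated emeritus before not designated emeritus: Mendoza (designated emeritus) before Okonkwo, Osei and Yilmaz (not designated emeritus).
Among Okonkwo, Osei and Yilmaz, by date the degree was conferred (earlier first): Okonkwo (2006-04-27) before Osei and Yilmaz (2012-04-16).
Among Osei and Yilmaz, by years of continuous service (lower first): Osei (5 years) before Yilmaz (11 years).
Andersen and Nakamura are each designated emeritus, so the next rule applies.
Andersen and Nakamura both have date the degree was conferred 2006-12-22, so the next rule applies.
Among Andersen and Nakamura, by years of continuous service (lower first): Andersen (1 year) before Nakamura (10 years).
Halvorsen and Petrov are each not designated emeritus, so the next rule applies.
Halvorsen and Petrov both have date the degree was conferred 1996-02-22, so the next rule applies.
Among Halvorsen and Petrov, by years of continuous service (lower first): Halvorsen (12 years) before Petrov (38 years).
Full order: Mendoza, Okonkwo, Osei, Yilmaz, Andersen, Nakamura, Halvorsen, Petrov, Varga.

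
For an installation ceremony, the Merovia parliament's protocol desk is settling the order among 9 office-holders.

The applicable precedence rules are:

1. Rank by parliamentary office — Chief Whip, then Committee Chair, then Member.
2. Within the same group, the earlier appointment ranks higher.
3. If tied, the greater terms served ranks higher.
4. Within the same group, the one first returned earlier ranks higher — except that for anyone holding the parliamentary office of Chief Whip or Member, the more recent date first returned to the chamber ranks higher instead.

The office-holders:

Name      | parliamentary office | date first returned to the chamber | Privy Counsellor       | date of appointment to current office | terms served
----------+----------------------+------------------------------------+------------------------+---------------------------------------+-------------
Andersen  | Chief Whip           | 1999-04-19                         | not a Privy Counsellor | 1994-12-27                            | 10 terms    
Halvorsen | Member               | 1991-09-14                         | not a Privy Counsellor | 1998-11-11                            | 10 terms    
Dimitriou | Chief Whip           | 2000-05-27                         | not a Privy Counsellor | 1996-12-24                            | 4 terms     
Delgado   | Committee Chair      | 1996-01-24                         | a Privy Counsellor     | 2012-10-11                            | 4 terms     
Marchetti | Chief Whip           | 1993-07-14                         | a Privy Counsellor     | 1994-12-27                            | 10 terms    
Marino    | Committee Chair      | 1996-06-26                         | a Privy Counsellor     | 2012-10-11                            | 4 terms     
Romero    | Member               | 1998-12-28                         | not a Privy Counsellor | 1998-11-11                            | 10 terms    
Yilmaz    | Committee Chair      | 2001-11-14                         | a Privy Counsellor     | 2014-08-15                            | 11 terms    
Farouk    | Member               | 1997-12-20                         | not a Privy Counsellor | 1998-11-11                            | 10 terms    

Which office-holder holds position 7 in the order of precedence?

By parliamentary office: Andersen, Marchetti and Dimitriou (Chief Whip); then Delgado, Marino and Yilmaz (Committee Chair); then Romero, Farouk and Halvorsen (Member).
Among Andersen, Marchetti and Dimitriou, by date of appointment to current office (earlier first): Andersen and Marchetti (1994-12-27) before Dimitriou (1996-12-24).
Andersen and Marchetti both have terms served 10 terms, so the next rule applies.
Among Andersen and Marchetti, by date first returned to the chamber (later first) (reversed rule for this group): Andersen (1999-04-19) before Marchetti (1993-07-14).
Among Delgado, Marino and Yilmaz, by date of appointment to current office (earlier first): Delgado and Marino (2012-10-11) before Yilmaz (2014-08-15).
Delgado and Marino both have terms served 4 terms, so the next rule applies.
Among Delgado and Marino, by date first returned to the chamber (earlier first): Delgado (1996-01-24) before Marino (1996-06-26).
Romero, Farouk and Halvorsen all have date of appointment to current office 1998-11-11, so the next rule applies.
Romero, Farouk and Halvorsen all have terms served 10 terms, so the next rule applies.
Among Romero, Farouk and Halvorsen, by date first returned to the chamber (later first) (reversed rule for this group): Romero (1998-12-28) before Farouk (1997-12-20) before Halvorsen (1991-09-14).
Order: Andersen, Marchetti, Dimitriou, Delgado, Marino, Yilmaz, Romero, Farouk, Halvorsen.

Romero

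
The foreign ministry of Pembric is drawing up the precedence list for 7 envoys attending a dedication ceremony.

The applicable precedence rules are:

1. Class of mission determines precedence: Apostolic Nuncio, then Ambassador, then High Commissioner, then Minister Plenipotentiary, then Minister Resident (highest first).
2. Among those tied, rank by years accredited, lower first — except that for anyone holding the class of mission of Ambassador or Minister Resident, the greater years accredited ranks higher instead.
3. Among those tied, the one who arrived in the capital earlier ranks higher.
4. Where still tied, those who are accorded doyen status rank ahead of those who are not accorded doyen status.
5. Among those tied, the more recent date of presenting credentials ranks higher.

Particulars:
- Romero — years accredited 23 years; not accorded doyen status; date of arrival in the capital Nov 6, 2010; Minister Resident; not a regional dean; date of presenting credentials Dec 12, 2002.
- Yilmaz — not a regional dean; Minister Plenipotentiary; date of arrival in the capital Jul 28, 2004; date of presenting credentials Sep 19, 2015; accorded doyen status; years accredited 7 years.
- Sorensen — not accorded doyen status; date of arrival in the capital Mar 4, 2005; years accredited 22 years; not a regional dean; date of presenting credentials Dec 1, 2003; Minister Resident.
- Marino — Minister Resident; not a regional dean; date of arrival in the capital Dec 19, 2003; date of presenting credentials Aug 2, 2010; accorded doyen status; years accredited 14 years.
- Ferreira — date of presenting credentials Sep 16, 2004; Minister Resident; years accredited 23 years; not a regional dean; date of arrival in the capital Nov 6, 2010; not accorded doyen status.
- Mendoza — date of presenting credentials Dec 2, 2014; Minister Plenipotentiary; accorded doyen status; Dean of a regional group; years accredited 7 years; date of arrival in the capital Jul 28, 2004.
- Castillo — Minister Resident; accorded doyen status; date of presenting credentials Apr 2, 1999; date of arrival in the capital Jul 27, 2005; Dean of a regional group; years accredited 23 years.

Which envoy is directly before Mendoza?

Yilmaz

By class of mission: Yilmaz and Mendoza (Minister Plenipotentiary); then Castillo, Ferreira, Romero, Sorensen and Marino (Minister Resident).
Yilmaz and Mendoza both have years accredited 7 years, so the next rule applies.
Yilmaz and Mendoza both have date of arrival in the capital Jul 28, 2004, so the next rule applies.
Yilmaz and Mendoza are each accorded doyen status, so the next rule applies.
Among Yilmaz and Mendoza, by date of presenting credentials (later first): Yilmaz (Sep 19, 2015) before Mendoza (Dec 2, 2014).
Among Castillo, Ferreira, Romero, Sorensen and Marino, by years accredited (higher first) (reversed rule for this group): Castillo, Ferreira and Romero (23 years) before Sorensen (22 years) before Marino (14 years).
Among Castillo, Ferreira and Romero, by date of arrival in the capital (earlier first): Castillo (Jul 27, 2005) before Ferreira and Romero (Nov 6, 2010).
Ferreira and Romero are each not accorded doyen status, so the next rule applies.
Among Ferreira and Romero, by date of presenting credentials (later first): Ferreira (Sep 16, 2004) before Romero (Dec 12, 2002).
Order: Yilmaz, Mendoza, Castillo, Ferreira, Romero, Sorensen, Marino.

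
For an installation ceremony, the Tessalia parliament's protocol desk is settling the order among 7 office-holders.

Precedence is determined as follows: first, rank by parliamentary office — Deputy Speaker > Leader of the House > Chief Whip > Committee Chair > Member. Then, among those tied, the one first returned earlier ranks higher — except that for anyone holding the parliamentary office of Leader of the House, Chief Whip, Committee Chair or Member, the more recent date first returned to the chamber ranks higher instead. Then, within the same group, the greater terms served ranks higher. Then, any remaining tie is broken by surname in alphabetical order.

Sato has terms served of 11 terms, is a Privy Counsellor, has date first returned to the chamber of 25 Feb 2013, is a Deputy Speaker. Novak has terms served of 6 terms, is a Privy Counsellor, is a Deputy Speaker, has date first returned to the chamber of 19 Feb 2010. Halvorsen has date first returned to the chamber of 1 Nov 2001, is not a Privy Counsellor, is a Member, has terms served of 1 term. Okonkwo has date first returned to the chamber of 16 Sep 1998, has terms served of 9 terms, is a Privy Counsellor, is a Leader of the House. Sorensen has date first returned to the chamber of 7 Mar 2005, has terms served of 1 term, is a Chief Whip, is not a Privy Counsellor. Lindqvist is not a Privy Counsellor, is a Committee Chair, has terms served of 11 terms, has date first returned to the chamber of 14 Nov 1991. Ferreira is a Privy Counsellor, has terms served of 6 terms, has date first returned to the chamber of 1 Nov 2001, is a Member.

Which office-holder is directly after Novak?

Sato

By parliamentary office: Novak and Sato (Deputy Speaker); then Okonkwo (Leader of the House); then Sorensen (Chief Whip); then Lindqvist (Committee Chair); then Ferreira and Halvorsen (Member).
Among Novak and Sato, by date first returned to the chamber (earlier first): Novak (19 Feb 2010) before Sato (25 Feb 2013).
Ferreira and Halvorsen both have date first returned to the chamber 1 Nov 2001, so the next rule applies.
Among Ferreira and Halvorsen, by terms served (higher first): Ferreira (6 terms) before Halvorsen (1 term).
Order: Novak, Sato, Okonkwo, Sorensen, Lindqvist, Ferreira, Halvorsen.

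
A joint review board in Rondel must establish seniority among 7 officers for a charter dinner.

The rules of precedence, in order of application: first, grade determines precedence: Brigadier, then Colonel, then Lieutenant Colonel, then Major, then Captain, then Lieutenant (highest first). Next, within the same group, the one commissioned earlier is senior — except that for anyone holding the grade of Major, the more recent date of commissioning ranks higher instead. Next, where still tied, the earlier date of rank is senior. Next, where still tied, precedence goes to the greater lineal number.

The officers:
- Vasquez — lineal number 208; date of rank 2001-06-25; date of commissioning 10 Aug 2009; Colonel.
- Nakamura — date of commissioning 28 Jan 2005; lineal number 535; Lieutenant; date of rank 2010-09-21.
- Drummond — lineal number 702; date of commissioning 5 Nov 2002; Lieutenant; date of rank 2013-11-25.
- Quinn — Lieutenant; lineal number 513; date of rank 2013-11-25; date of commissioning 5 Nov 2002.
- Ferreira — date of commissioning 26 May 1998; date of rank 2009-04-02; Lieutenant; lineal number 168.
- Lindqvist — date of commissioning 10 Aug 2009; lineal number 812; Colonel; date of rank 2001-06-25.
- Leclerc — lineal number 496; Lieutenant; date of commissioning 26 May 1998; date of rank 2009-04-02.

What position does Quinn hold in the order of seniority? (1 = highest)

By grade: Lindqvist and Vasquez (Colonel); then Leclerc, Ferreira, Drummond, Quinn and Nakamura (Lieutenant).
Lindqvist and Vasquez both have date of commissioning 10 Aug 2009, so the next rule applies.
Lindqvist and Vasquez both have date of rank 2001-06-25, so the next rule applies.
Among Lindqvist and Vasquez, by lineal number (higher first): Lindqvist (812) before Vasquez (208).
Among Leclerc, Ferreira, Drummond, Quinn and Nakamura, by date of commissioning (earlier first): Leclerc and Ferreira (26 May 1998) before Drummond and Quinn (5 Nov 2002) before Nakamura (28 Jan 2005).
Leclerc and Ferreira both have date of rank 2009-04-02, so the next rule applies.
Among Leclerc and Ferreira, by lineal number (higher first): Leclerc (496) before Ferreira (168).
Drummond and Quinn both have date of rank 2013-11-25, so the next rule applies.
Among Drummond and Quinn, by lineal number (higher first): Drummond (702) before Quinn (513).
Order: Lindqvist, Vasquez, Leclerc, Ferreira, Drummond, Quinn, Nakamura. So position 6.

6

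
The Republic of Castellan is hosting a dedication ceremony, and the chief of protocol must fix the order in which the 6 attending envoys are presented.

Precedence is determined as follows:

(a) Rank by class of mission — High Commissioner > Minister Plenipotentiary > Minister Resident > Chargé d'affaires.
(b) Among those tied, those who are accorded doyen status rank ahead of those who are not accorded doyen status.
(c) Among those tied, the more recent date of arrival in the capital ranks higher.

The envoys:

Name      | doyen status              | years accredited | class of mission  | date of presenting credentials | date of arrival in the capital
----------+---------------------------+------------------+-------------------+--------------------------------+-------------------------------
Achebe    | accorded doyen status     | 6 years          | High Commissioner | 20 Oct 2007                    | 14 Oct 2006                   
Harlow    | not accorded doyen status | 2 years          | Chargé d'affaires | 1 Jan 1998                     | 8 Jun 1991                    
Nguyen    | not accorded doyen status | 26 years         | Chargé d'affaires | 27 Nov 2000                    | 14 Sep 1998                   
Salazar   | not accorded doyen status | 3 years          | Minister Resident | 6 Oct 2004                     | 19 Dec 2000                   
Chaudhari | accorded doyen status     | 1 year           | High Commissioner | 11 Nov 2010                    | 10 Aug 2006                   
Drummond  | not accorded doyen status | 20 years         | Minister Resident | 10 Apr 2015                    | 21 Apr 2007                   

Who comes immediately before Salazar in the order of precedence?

By class of mission: Achebe and Chaudhari (High Commissioner); then Drummond and Salazar (Minister Resident); then Nguyen and Harlow (Chargé d'affaires).
Achebe and Chaudhari are each accorded doyen status, so the next rule applies.
Among Achebe and Chaudhari, by date of arrival in the capital (later first): Achebe (14 Oct 2006) before Chaudhari (10 Aug 2006).
Drummond and Salazar are each not accorded doyen status, so the next rule applies.
Among Drummond and Salazar, by date of arrival in the capital (later first): Drummond (21 Apr 2007) before Salazar (19 Dec 2000).
Nguyen and Harlow are each not accorded doyen status, so the next rule applies.
Among Nguyen and Harlow, by date of arrival in the capital (later first): Nguyen (14 Sep 1998) before Harlow (8 Jun 1991).
Order: Achebe, Chaudhari, Drummond, Salazar, Nguyen, Harlow.

Drummond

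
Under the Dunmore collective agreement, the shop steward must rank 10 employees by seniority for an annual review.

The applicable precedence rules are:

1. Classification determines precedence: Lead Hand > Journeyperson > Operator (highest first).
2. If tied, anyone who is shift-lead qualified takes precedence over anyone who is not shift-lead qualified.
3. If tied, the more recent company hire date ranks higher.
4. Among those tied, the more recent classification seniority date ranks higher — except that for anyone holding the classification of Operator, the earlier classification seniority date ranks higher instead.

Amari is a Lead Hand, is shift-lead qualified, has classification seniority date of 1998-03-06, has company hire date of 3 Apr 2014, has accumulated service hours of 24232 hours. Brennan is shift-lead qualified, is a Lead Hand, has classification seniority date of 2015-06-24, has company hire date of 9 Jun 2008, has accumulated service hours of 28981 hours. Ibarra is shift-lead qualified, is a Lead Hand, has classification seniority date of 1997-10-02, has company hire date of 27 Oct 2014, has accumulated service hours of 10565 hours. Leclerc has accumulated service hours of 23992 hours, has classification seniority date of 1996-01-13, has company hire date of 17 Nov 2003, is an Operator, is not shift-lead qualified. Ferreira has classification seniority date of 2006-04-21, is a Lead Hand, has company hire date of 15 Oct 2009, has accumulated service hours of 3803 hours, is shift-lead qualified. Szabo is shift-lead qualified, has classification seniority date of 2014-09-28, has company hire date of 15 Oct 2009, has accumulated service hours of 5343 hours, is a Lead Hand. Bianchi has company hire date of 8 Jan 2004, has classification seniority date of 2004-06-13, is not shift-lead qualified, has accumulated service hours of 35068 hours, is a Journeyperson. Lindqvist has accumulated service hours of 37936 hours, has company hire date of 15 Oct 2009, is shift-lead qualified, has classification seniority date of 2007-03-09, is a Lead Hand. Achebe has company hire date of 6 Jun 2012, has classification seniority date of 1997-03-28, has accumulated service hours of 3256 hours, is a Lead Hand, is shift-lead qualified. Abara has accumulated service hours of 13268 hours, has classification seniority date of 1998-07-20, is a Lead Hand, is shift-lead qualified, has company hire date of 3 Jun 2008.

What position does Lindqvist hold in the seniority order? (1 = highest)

By classification: Ibarra, Amari, Achebe, Szabo, Lindqvist, Ferreira, Brennan and Abara (Lead Hand); then Bianchi (Journeyperson); then Leclerc (Operator).
Ibarra, Amari, Achebe, Szabo, Lindqvist, Ferreira, Brennan and Abara are each shift-lead qualified, so the next rule applies.
Among Ibarra, Amari, Achebe, Szabo, Lindqvist, Ferreira, Brennan and Abara, by company hire date (later first): Ibarra (27 Oct 2014) before Amari (3 Apr 2014) before Achebe (6 Jun 2012) before Szabo, Lindqvist and Ferreira (15 Oct 2009) before Brennan (9 Jun 2008) before Abara (3 Jun 2008).
Among Szabo, Lindqvist and Ferreira, by classification seniority date (later first): Szabo (2014-09-28) before Lindqvist (2007-03-09) before Ferreira (2006-04-21).
Order: Ibarra, Amari, Achebe, Szabo, Lindqvist, Ferreira, Brennan, Abara, Bianchi, Leclerc. So position 5.

5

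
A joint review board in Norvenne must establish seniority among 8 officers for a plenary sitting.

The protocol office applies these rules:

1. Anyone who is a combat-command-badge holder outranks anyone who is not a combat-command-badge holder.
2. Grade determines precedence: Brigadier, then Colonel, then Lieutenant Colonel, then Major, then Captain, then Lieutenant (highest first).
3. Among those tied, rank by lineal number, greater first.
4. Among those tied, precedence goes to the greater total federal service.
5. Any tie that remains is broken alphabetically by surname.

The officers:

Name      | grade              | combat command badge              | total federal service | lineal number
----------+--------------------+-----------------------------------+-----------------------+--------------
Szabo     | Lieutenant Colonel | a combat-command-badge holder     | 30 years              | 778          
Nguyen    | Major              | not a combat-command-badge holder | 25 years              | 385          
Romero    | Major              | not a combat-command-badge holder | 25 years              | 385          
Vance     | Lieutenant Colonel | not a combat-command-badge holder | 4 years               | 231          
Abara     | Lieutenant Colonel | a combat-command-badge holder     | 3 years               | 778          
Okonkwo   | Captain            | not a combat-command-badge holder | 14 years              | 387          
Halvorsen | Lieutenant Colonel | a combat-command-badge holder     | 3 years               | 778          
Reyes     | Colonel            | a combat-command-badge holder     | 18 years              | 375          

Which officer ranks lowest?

By the first rule: Reyes, Szabo, Abara and Halvorsen (each a combat-command-badge holder); then Vance, Nguyen, Romero and Okonkwo (each not a combat-command-badge holder).
Among Reyes, Szabo, Abara and Halvorsen, by grade: Reyes (Colonel) before Szabo, Abara and Halvorsen (Lieutenant Colonel).
Szabo, Abara and Halvorsen all have lineal number 778, so the next rule applies.
Among Szabo, Abara and Halvorsen, by total federal service (higher first): Szabo (30 years) before Abara and Halvorsen (3 years).
Among Abara and Halvorsen, alphabetically by surname: Abara before Halvorsen.
Among Vance, Nguyen, Romero and Okonkwo, by grade: Vance (Lieutenant Colonel) before Nguyen and Romero (Major) before Okonkwo (Captain).
Nguyen and Romero both have lineal number 385, so the next rule applies.
Nguyen and Romero both have total federal service 25 years, so the next rule applies.
Among Nguyen and Romero, alphabetically by surname: Nguyen before Romero.
Order: Reyes, Szabo, Abara, Halvorsen, Vance, Nguyen, Romero, Okonkwo.

Okonkwo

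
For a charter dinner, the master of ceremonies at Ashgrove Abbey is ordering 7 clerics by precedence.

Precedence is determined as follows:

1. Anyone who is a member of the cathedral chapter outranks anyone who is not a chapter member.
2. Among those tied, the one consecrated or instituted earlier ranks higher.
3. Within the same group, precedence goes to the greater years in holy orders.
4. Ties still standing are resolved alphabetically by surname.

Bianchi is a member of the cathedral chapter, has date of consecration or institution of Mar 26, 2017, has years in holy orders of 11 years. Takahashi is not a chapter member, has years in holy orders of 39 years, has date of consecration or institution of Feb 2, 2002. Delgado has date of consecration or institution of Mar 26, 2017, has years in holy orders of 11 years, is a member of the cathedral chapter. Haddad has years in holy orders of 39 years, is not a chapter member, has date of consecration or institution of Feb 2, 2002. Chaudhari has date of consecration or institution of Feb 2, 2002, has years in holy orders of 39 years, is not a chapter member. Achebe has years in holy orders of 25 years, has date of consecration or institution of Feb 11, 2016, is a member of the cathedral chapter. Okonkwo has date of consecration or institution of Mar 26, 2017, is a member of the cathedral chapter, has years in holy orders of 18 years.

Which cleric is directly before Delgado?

Bianchi

By the first rule: Achebe, Okonkwo, Bianchi and Delgado (each a member of the cathedral chapter); then Chaudhari, Haddad and Takahashi (each not a chapter member).
Among Achebe, Okonkwo, Bianchi and Delgado, by date of consecration or institution (earlier first): Achebe (Feb 11, 2016) before Okonkwo, Bianchi and Delgado (Mar 26, 2017).
Among Okonkwo, Bianchi and Delgado, by years in holy orders (higher first): Okonkwo (18 years) before Bianchi and Delgado (11 years).
Among Bianchi and Delgado, alphabetically by surname: Bianchi before Delgado.
Chaudhari, Haddad and Takahashi all have date of consecration or institution Feb 2, 2002, so the next rule applies.
Chaudhari, Haddad and Takahashi all have years in holy orders 39 years, so the next rule applies.
Among Chaudhari, Haddad and Takahashi, alphabetically by surname: Chaudhari before Haddad before Takahashi.
Order: Achebe, Okonkwo, Bianchi, Delgado, Chaudhari, Haddad, Takahashi.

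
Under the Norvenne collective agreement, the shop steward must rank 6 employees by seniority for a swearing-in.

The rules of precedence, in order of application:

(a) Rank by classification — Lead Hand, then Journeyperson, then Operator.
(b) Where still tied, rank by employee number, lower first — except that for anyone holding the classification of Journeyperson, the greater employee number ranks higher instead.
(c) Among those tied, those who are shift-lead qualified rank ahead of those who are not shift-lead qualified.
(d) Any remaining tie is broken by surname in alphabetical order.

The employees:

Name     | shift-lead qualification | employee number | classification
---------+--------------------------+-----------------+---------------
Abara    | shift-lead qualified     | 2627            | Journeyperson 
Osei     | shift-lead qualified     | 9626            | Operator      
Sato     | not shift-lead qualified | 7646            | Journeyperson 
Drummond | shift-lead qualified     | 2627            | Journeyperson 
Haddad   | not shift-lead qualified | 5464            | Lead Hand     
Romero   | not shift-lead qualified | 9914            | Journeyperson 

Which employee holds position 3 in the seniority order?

Sato

By classification: Haddad (Lead Hand); then Romero, Sato, Abara and Drummond (Journeyperson); then Osei (Operator).
Among Romero, Sato, Abara and Drummond, by employee number (higher first) (reversed rule for this group): Romero (9914) before Sato (7646) before Abara and Drummond (2627).
Abara and Drummond are each shift-lead qualified, so the next rule applies.
Among Abara and Drummond, alphabetically by surname: Abara before Drummond.
Order: Haddad, Romero, Sato, Abara, Drummond, Osei.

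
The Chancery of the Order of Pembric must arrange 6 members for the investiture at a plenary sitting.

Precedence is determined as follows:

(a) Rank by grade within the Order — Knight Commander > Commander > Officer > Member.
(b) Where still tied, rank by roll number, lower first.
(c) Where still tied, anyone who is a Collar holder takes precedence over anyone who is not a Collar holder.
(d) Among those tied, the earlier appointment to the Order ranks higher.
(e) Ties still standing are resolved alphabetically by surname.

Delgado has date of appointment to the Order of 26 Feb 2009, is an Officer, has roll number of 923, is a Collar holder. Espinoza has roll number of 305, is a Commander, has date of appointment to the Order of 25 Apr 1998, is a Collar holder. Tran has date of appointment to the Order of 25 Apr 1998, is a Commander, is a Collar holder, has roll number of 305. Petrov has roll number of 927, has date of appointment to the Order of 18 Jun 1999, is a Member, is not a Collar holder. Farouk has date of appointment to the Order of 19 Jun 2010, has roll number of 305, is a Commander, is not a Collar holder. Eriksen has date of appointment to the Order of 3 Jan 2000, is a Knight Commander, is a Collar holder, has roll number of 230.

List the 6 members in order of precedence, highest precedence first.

Eriksen, Espinoza, Tran, Farouk, Delgado, Petrov

By grade within the Order: Eriksen (Knight Commander); then Espinoza, Tran and Farouk (Commander); then Delgado (Officer); then Petrov (Member).
Espinoza, Tran and Farouk all have roll number 305, so the next rule applies.
Among Espinoza, Tran and Farouk, a Collar holder before not a Collar holder: Espinoza and Tran (a Collar holder) before Farouk (not a Collar holder).
Espinoza and Tran both have date of appointment to the Order 25 Apr 1998, so the next rule applies.
Among Espinoza and Tran, alphabetically by surname: Espinoza before Tran.
Full order: Eriksen, Espinoza, Tran, Farouk, Delgado, Petrov.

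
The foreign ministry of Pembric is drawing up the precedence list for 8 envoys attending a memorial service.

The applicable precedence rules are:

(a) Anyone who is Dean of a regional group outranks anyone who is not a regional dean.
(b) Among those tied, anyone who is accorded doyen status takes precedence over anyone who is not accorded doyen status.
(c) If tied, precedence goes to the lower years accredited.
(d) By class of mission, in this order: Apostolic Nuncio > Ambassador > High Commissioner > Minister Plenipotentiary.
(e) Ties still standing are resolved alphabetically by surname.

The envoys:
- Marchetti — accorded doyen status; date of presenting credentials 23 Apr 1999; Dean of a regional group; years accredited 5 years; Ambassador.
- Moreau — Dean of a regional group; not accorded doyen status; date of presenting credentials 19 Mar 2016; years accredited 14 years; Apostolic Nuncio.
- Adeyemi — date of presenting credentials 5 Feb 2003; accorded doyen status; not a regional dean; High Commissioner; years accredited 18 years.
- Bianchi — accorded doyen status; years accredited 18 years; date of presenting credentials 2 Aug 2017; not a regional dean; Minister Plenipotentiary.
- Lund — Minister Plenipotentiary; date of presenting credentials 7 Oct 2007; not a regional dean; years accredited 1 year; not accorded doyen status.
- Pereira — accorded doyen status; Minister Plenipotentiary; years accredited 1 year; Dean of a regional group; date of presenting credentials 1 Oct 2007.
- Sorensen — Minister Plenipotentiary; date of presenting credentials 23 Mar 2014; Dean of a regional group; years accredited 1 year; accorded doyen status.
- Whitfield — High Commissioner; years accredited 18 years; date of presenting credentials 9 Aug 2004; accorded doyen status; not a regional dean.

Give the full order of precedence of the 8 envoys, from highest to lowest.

Pereira, Sorensen, Marchetti, Moreau, Adeyemi, Whitfield, Bianchi, Lund

By the first rule: Pereira, Sorensen, Marchetti and Moreau (each Dean of a regional group); then Adeyemi, Whitfield, Bianchi and Lund (each not a regional dean).
Among Pereira, Sorensen, Marchetti and Moreau, accorded doyen status before not accorded doyen status: Pereira, Sorensen and Marchetti (accorded doyen status) before Moreau (not accorded doyen status).
Among Pereira, Sorensen and Marchetti, by years accredited (lower first): Pereira and Sorensen (1 year) before Marchetti (5 years).
Pereira and Sorensen are each Minister Plenipotentiary, so the next rule applies.
Among Pereira and Sorensen, alphabetically by surname: Pereira before Sorensen.
Among Adeyemi, Whitfield, Bianchi and Lund, accorded doyen status before not accorded doyen status: Adeyemi, Whitfield and Bianchi (accorded doyen status) before Lund (not accorded doyen status).
Adeyemi, Whitfield and Bianchi all have years accredited 18 years, so the next rule applies.
Among Adeyemi, Whitfield and Bianchi, by class of mission: Adeyemi and Whitfield (High Commissioner) before Bianchi (Minister Plenipotentiary).
Among Adeyemi and Whitfield, alphabetically by surname: Adeyemi before Whitfield.
Full order: Pereira, Sorensen, Marchetti, Moreau, Adeyemi, Whitfield, Bianchi, Lund.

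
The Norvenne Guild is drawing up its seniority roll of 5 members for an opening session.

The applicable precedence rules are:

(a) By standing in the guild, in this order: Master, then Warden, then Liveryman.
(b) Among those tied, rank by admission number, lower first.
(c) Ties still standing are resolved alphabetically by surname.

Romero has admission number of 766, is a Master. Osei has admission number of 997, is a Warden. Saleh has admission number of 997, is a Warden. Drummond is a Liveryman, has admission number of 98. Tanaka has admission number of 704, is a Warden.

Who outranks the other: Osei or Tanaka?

Tanaka

By standing in the guild: Romero (Master); then Tanaka, Osei and Saleh (Warden); then Drummond (Liveryman).
Among Tanaka, Osei and Saleh, by admission number (lower first): Tanaka (704) before Osei and Saleh (997).
Among Osei and Saleh, alphabetically by surname: Osei before Saleh.
So Tanaka takes precedence.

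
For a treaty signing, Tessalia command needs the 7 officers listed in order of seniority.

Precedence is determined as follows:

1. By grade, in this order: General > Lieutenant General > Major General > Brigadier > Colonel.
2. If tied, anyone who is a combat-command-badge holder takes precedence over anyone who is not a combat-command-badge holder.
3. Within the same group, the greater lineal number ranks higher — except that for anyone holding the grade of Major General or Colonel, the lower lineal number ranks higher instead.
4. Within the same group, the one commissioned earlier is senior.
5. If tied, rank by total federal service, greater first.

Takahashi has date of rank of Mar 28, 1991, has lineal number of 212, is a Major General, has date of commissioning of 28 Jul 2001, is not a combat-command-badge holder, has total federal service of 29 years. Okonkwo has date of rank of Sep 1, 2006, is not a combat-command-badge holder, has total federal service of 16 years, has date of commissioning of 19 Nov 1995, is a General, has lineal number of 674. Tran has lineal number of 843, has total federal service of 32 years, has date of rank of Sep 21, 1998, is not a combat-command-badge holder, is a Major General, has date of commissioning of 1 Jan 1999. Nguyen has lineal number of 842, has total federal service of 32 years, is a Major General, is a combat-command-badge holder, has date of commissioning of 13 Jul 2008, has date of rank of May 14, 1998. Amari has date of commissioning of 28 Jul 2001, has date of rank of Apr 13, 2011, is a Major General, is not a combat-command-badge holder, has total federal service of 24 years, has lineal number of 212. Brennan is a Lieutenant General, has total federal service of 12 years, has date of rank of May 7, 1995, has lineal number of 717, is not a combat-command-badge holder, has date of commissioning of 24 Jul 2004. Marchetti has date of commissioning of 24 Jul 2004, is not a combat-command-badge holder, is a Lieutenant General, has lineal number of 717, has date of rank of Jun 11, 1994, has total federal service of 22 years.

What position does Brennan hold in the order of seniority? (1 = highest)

By grade: Okonkwo (General); then Marchetti and Brennan (Lieutenant General); then Nguyen, Takahashi, Amari and Tran (Major General).
Marchetti and Brennan are each not a combat-command-badge holder, so the next rule applies.
Marchetti and Brennan both have lineal number 717, so the next rule applies.
Marchetti and Brennan both have date of commissioning 24 Jul 2004, so the next rule applies.
Among Marchetti and Brennan, by total federal service (higher first): Marchetti (22 years) before Brennan (12 years).
Among Nguyen, Takahashi, Amari and Tran, a combat-command-badge holder before not a combat-command-badge holder: Nguyen (a combat-command-badge holder) before Takahashi, Amari and Tran (not a combat-command-badge holder).
Among Takahashi, Amari and Tran, by lineal number (lower first) (reversed rule for this group): Takahashi and Amari (212) before Tran (843).
Takahashi and Amari both have date of commissioning 28 Jul 2001, so the next rule applies.
Among Takahashi and Amari, by total federal service (higher first): Takahashi (29 years) before Amari (24 years).
Order: Okonkwo, Marchetti, Brennan, Nguyen, Takahashi, Amari, Tran. So position 3.

3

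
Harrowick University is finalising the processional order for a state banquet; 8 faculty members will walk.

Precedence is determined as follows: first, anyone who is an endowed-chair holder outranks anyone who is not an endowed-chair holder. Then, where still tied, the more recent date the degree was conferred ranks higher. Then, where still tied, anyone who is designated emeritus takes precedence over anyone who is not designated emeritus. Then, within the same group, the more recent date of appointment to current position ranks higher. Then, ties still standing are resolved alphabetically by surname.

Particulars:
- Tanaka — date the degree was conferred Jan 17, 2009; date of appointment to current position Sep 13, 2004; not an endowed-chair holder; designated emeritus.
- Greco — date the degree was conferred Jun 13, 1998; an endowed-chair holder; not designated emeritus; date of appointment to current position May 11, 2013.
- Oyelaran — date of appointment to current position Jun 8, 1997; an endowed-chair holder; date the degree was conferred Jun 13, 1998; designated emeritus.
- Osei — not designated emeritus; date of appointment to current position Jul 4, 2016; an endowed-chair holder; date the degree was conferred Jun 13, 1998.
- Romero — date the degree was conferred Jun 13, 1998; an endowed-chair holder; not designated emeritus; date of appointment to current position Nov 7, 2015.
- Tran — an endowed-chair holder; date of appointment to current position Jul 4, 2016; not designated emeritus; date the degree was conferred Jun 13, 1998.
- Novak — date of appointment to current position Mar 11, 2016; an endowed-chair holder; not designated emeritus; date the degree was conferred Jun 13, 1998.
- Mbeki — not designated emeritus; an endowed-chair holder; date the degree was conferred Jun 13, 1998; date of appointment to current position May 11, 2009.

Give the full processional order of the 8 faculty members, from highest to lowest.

Oyelaran, Osei, Tran, Novak, Romero, Greco, Mbeki, Tanaka

By the first rule: Oyelaran, Osei, Tran, Novak, Romero, Greco and Mbeki (each an endowed-chair holder); then Tanaka (not an endowed-chair holder).
Oyelaran, Osei, Tran, Novak, Romero, Greco and Mbeki all have date the degree was conferred Jun 13, 1998, so the next rule applies.
Among Oyelaran, Osei, Tran, Novak, Romero, Greco and Mbeki, designated emeritus before not designated emeritus: Oyelaran (designated emeritus) before Osei, Tran, Novak, Romero, Greco and Mbeki (not designated emeritus).
Among Osei, Tran, Novak, Romero, Greco and Mbeki, by date of appointment to current position (later first): Osei and Tran (Jul 4, 2016) before Novak (Mar 11, 2016) before Romero (Nov 7, 2015) before Greco (May 11, 2013) before Mbeki (May 11, 2009).
Among Osei and Tran, alphabetically by surname: Osei before Tran.
Full order: Oyelaran, Osei, Tran, Novak, Romero, Greco, Mbeki, Tanaka.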